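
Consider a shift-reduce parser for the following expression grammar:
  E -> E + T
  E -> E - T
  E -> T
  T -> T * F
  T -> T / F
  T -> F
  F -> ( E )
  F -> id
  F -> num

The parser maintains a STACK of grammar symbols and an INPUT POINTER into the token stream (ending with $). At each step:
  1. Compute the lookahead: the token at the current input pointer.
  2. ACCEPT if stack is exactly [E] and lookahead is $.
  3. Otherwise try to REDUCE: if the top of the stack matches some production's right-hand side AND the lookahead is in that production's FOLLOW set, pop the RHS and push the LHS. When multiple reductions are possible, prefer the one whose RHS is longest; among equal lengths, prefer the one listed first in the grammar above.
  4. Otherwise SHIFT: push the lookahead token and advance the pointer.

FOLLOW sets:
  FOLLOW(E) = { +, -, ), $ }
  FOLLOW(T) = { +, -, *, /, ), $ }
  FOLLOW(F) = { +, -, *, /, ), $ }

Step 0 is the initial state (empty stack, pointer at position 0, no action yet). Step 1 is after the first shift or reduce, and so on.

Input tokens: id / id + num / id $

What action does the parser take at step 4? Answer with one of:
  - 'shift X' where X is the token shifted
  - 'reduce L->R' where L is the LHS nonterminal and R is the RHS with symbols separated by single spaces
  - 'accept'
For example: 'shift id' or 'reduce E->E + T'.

Answer: shift /

Derivation:
Step 1: shift id. Stack=[id] ptr=1 lookahead=/ remaining=[/ id + num / id $]
Step 2: reduce F->id. Stack=[F] ptr=1 lookahead=/ remaining=[/ id + num / id $]
Step 3: reduce T->F. Stack=[T] ptr=1 lookahead=/ remaining=[/ id + num / id $]
Step 4: shift /. Stack=[T /] ptr=2 lookahead=id remaining=[id + num / id $]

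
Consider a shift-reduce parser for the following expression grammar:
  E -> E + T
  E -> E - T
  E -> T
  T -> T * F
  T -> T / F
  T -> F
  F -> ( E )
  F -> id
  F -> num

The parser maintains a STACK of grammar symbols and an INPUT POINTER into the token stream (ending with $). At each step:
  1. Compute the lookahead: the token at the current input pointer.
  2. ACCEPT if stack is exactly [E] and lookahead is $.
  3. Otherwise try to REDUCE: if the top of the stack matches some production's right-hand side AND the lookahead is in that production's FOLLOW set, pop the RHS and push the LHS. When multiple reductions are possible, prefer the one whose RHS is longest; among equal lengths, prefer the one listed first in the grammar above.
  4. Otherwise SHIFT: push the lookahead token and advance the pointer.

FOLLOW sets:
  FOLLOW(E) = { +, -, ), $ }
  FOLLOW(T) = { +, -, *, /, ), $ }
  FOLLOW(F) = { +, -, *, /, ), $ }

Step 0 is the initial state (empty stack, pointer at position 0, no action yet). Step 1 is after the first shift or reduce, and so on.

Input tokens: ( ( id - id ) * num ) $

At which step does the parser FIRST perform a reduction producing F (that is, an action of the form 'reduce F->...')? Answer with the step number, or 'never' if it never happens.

Step 1: shift (. Stack=[(] ptr=1 lookahead=( remaining=[( id - id ) * num ) $]
Step 2: shift (. Stack=[( (] ptr=2 lookahead=id remaining=[id - id ) * num ) $]
Step 3: shift id. Stack=[( ( id] ptr=3 lookahead=- remaining=[- id ) * num ) $]
Step 4: reduce F->id. Stack=[( ( F] ptr=3 lookahead=- remaining=[- id ) * num ) $]

Answer: 4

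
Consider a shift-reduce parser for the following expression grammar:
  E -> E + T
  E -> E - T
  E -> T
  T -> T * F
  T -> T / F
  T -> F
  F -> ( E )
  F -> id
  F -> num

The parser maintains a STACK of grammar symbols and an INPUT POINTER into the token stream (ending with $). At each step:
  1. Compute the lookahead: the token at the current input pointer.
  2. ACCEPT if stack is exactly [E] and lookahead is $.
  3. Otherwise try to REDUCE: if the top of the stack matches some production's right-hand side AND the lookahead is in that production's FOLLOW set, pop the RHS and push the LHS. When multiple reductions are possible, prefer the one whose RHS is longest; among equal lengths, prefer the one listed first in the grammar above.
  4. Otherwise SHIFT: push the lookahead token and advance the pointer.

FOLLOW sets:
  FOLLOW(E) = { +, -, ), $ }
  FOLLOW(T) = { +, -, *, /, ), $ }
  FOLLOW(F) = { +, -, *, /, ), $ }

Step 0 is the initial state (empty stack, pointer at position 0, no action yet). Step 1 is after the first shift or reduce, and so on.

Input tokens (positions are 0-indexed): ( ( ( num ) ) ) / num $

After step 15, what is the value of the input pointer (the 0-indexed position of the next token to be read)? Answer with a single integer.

Answer: 6

Derivation:
Step 1: shift (. Stack=[(] ptr=1 lookahead=( remaining=[( ( num ) ) ) / num $]
Step 2: shift (. Stack=[( (] ptr=2 lookahead=( remaining=[( num ) ) ) / num $]
Step 3: shift (. Stack=[( ( (] ptr=3 lookahead=num remaining=[num ) ) ) / num $]
Step 4: shift num. Stack=[( ( ( num] ptr=4 lookahead=) remaining=[) ) ) / num $]
Step 5: reduce F->num. Stack=[( ( ( F] ptr=4 lookahead=) remaining=[) ) ) / num $]
Step 6: reduce T->F. Stack=[( ( ( T] ptr=4 lookahead=) remaining=[) ) ) / num $]
Step 7: reduce E->T. Stack=[( ( ( E] ptr=4 lookahead=) remaining=[) ) ) / num $]
Step 8: shift ). Stack=[( ( ( E )] ptr=5 lookahead=) remaining=[) ) / num $]
Step 9: reduce F->( E ). Stack=[( ( F] ptr=5 lookahead=) remaining=[) ) / num $]
Step 10: reduce T->F. Stack=[( ( T] ptr=5 lookahead=) remaining=[) ) / num $]
Step 11: reduce E->T. Stack=[( ( E] ptr=5 lookahead=) remaining=[) ) / num $]
Step 12: shift ). Stack=[( ( E )] ptr=6 lookahead=) remaining=[) / num $]
Step 13: reduce F->( E ). Stack=[( F] ptr=6 lookahead=) remaining=[) / num $]
Step 14: reduce T->F. Stack=[( T] ptr=6 lookahead=) remaining=[) / num $]
Step 15: reduce E->T. Stack=[( E] ptr=6 lookahead=) remaining=[) / num $]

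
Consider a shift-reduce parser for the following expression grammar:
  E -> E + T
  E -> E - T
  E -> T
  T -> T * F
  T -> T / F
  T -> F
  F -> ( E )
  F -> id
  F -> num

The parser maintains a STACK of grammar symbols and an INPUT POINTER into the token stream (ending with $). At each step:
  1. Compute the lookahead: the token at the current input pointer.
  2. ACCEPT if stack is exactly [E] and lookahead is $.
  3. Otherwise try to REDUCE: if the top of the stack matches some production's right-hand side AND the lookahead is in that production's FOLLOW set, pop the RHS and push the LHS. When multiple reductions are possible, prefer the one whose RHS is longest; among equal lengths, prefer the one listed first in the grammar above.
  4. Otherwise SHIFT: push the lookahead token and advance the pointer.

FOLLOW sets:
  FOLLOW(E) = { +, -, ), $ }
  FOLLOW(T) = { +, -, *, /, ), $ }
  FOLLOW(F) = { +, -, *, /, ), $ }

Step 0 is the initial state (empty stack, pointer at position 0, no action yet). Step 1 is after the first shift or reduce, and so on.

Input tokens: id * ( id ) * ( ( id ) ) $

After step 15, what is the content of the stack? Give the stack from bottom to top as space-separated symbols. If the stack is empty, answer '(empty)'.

Answer: T * ( (

Derivation:
Step 1: shift id. Stack=[id] ptr=1 lookahead=* remaining=[* ( id ) * ( ( id ) ) $]
Step 2: reduce F->id. Stack=[F] ptr=1 lookahead=* remaining=[* ( id ) * ( ( id ) ) $]
Step 3: reduce T->F. Stack=[T] ptr=1 lookahead=* remaining=[* ( id ) * ( ( id ) ) $]
Step 4: shift *. Stack=[T *] ptr=2 lookahead=( remaining=[( id ) * ( ( id ) ) $]
Step 5: shift (. Stack=[T * (] ptr=3 lookahead=id remaining=[id ) * ( ( id ) ) $]
Step 6: shift id. Stack=[T * ( id] ptr=4 lookahead=) remaining=[) * ( ( id ) ) $]
Step 7: reduce F->id. Stack=[T * ( F] ptr=4 lookahead=) remaining=[) * ( ( id ) ) $]
Step 8: reduce T->F. Stack=[T * ( T] ptr=4 lookahead=) remaining=[) * ( ( id ) ) $]
Step 9: reduce E->T. Stack=[T * ( E] ptr=4 lookahead=) remaining=[) * ( ( id ) ) $]
Step 10: shift ). Stack=[T * ( E )] ptr=5 lookahead=* remaining=[* ( ( id ) ) $]
Step 11: reduce F->( E ). Stack=[T * F] ptr=5 lookahead=* remaining=[* ( ( id ) ) $]
Step 12: reduce T->T * F. Stack=[T] ptr=5 lookahead=* remaining=[* ( ( id ) ) $]
Step 13: shift *. Stack=[T *] ptr=6 lookahead=( remaining=[( ( id ) ) $]
Step 14: shift (. Stack=[T * (] ptr=7 lookahead=( remaining=[( id ) ) $]
Step 15: shift (. Stack=[T * ( (] ptr=8 lookahead=id remaining=[id ) ) $]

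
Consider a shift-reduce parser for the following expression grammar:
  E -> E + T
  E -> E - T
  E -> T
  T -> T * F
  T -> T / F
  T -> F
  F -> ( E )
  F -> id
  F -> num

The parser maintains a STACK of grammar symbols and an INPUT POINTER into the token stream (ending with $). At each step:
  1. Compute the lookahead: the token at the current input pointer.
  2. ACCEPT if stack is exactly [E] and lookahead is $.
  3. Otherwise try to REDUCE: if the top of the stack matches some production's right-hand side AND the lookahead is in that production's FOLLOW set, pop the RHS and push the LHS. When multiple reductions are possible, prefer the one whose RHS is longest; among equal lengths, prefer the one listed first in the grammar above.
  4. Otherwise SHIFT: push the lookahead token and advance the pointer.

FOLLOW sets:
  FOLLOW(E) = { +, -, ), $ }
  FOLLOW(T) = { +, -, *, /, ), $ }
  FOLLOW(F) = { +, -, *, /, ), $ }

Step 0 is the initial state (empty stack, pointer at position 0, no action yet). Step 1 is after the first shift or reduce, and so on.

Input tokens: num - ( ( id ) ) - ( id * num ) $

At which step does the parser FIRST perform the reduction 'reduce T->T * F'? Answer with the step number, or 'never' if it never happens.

Answer: 28

Derivation:
Step 1: shift num. Stack=[num] ptr=1 lookahead=- remaining=[- ( ( id ) ) - ( id * num ) $]
Step 2: reduce F->num. Stack=[F] ptr=1 lookahead=- remaining=[- ( ( id ) ) - ( id * num ) $]
Step 3: reduce T->F. Stack=[T] ptr=1 lookahead=- remaining=[- ( ( id ) ) - ( id * num ) $]
Step 4: reduce E->T. Stack=[E] ptr=1 lookahead=- remaining=[- ( ( id ) ) - ( id * num ) $]
Step 5: shift -. Stack=[E -] ptr=2 lookahead=( remaining=[( ( id ) ) - ( id * num ) $]
Step 6: shift (. Stack=[E - (] ptr=3 lookahead=( remaining=[( id ) ) - ( id * num ) $]
Step 7: shift (. Stack=[E - ( (] ptr=4 lookahead=id remaining=[id ) ) - ( id * num ) $]
Step 8: shift id. Stack=[E - ( ( id] ptr=5 lookahead=) remaining=[) ) - ( id * num ) $]
Step 9: reduce F->id. Stack=[E - ( ( F] ptr=5 lookahead=) remaining=[) ) - ( id * num ) $]
Step 10: reduce T->F. Stack=[E - ( ( T] ptr=5 lookahead=) remaining=[) ) - ( id * num ) $]
Step 11: reduce E->T. Stack=[E - ( ( E] ptr=5 lookahead=) remaining=[) ) - ( id * num ) $]
Step 12: shift ). Stack=[E - ( ( E )] ptr=6 lookahead=) remaining=[) - ( id * num ) $]
Step 13: reduce F->( E ). Stack=[E - ( F] ptr=6 lookahead=) remaining=[) - ( id * num ) $]
Step 14: reduce T->F. Stack=[E - ( T] ptr=6 lookahead=) remaining=[) - ( id * num ) $]
Step 15: reduce E->T. Stack=[E - ( E] ptr=6 lookahead=) remaining=[) - ( id * num ) $]
Step 16: shift ). Stack=[E - ( E )] ptr=7 lookahead=- remaining=[- ( id * num ) $]
Step 17: reduce F->( E ). Stack=[E - F] ptr=7 lookahead=- remaining=[- ( id * num ) $]
Step 18: reduce T->F. Stack=[E - T] ptr=7 lookahead=- remaining=[- ( id * num ) $]
Step 19: reduce E->E - T. Stack=[E] ptr=7 lookahead=- remaining=[- ( id * num ) $]
Step 20: shift -. Stack=[E -] ptr=8 lookahead=( remaining=[( id * num ) $]
Step 21: shift (. Stack=[E - (] ptr=9 lookahead=id remaining=[id * num ) $]
Step 22: shift id. Stack=[E - ( id] ptr=10 lookahead=* remaining=[* num ) $]
Step 23: reduce F->id. Stack=[E - ( F] ptr=10 lookahead=* remaining=[* num ) $]
Step 24: reduce T->F. Stack=[E - ( T] ptr=10 lookahead=* remaining=[* num ) $]
Step 25: shift *. Stack=[E - ( T *] ptr=11 lookahead=num remaining=[num ) $]
Step 26: shift num. Stack=[E - ( T * num] ptr=12 lookahead=) remaining=[) $]
Step 27: reduce F->num. Stack=[E - ( T * F] ptr=12 lookahead=) remaining=[) $]
Step 28: reduce T->T * F. Stack=[E - ( T] ptr=12 lookahead=) remaining=[) $]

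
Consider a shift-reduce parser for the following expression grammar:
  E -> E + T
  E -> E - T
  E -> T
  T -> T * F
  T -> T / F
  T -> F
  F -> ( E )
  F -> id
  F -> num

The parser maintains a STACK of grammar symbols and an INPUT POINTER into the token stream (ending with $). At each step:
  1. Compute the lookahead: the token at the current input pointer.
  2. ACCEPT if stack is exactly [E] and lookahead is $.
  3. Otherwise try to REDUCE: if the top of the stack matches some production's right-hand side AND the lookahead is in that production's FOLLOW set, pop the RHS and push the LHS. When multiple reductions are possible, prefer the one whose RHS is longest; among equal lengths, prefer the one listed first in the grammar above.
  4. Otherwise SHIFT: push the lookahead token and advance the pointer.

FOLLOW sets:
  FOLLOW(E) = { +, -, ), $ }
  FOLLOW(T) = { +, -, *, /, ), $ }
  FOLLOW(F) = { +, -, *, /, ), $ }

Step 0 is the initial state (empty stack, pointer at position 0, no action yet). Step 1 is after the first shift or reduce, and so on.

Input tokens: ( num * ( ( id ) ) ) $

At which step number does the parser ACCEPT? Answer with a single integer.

Answer: 24

Derivation:
Step 1: shift (. Stack=[(] ptr=1 lookahead=num remaining=[num * ( ( id ) ) ) $]
Step 2: shift num. Stack=[( num] ptr=2 lookahead=* remaining=[* ( ( id ) ) ) $]
Step 3: reduce F->num. Stack=[( F] ptr=2 lookahead=* remaining=[* ( ( id ) ) ) $]
Step 4: reduce T->F. Stack=[( T] ptr=2 lookahead=* remaining=[* ( ( id ) ) ) $]
Step 5: shift *. Stack=[( T *] ptr=3 lookahead=( remaining=[( ( id ) ) ) $]
Step 6: shift (. Stack=[( T * (] ptr=4 lookahead=( remaining=[( id ) ) ) $]
Step 7: shift (. Stack=[( T * ( (] ptr=5 lookahead=id remaining=[id ) ) ) $]
Step 8: shift id. Stack=[( T * ( ( id] ptr=6 lookahead=) remaining=[) ) ) $]
Step 9: reduce F->id. Stack=[( T * ( ( F] ptr=6 lookahead=) remaining=[) ) ) $]
Step 10: reduce T->F. Stack=[( T * ( ( T] ptr=6 lookahead=) remaining=[) ) ) $]
Step 11: reduce E->T. Stack=[( T * ( ( E] ptr=6 lookahead=) remaining=[) ) ) $]
Step 12: shift ). Stack=[( T * ( ( E )] ptr=7 lookahead=) remaining=[) ) $]
Step 13: reduce F->( E ). Stack=[( T * ( F] ptr=7 lookahead=) remaining=[) ) $]
Step 14: reduce T->F. Stack=[( T * ( T] ptr=7 lookahead=) remaining=[) ) $]
Step 15: reduce E->T. Stack=[( T * ( E] ptr=7 lookahead=) remaining=[) ) $]
Step 16: shift ). Stack=[( T * ( E )] ptr=8 lookahead=) remaining=[) $]
Step 17: reduce F->( E ). Stack=[( T * F] ptr=8 lookahead=) remaining=[) $]
Step 18: reduce T->T * F. Stack=[( T] ptr=8 lookahead=) remaining=[) $]
Step 19: reduce E->T. Stack=[( E] ptr=8 lookahead=) remaining=[) $]
Step 20: shift ). Stack=[( E )] ptr=9 lookahead=$ remaining=[$]
Step 21: reduce F->( E ). Stack=[F] ptr=9 lookahead=$ remaining=[$]
Step 22: reduce T->F. Stack=[T] ptr=9 lookahead=$ remaining=[$]
Step 23: reduce E->T. Stack=[E] ptr=9 lookahead=$ remaining=[$]
Step 24: accept. Stack=[E] ptr=9 lookahead=$ remaining=[$]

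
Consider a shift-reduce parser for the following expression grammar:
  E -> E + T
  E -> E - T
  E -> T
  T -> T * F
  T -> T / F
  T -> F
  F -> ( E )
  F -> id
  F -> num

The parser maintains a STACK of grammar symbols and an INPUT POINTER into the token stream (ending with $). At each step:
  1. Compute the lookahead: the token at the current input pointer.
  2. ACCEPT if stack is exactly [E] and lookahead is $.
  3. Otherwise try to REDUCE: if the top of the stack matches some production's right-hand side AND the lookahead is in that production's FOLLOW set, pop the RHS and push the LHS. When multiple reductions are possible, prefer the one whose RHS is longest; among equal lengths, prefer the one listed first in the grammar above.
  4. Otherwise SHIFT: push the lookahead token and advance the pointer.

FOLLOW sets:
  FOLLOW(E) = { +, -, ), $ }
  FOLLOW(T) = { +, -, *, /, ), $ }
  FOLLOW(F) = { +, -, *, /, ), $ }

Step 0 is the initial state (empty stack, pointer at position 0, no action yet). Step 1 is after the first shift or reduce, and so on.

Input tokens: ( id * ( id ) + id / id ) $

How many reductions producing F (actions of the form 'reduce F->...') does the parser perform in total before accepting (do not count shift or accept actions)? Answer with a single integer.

Answer: 6

Derivation:
Step 1: shift (. Stack=[(] ptr=1 lookahead=id remaining=[id * ( id ) + id / id ) $]
Step 2: shift id. Stack=[( id] ptr=2 lookahead=* remaining=[* ( id ) + id / id ) $]
Step 3: reduce F->id. Stack=[( F] ptr=2 lookahead=* remaining=[* ( id ) + id / id ) $]
Step 4: reduce T->F. Stack=[( T] ptr=2 lookahead=* remaining=[* ( id ) + id / id ) $]
Step 5: shift *. Stack=[( T *] ptr=3 lookahead=( remaining=[( id ) + id / id ) $]
Step 6: shift (. Stack=[( T * (] ptr=4 lookahead=id remaining=[id ) + id / id ) $]
Step 7: shift id. Stack=[( T * ( id] ptr=5 lookahead=) remaining=[) + id / id ) $]
Step 8: reduce F->id. Stack=[( T * ( F] ptr=5 lookahead=) remaining=[) + id / id ) $]
Step 9: reduce T->F. Stack=[( T * ( T] ptr=5 lookahead=) remaining=[) + id / id ) $]
Step 10: reduce E->T. Stack=[( T * ( E] ptr=5 lookahead=) remaining=[) + id / id ) $]
Step 11: shift ). Stack=[( T * ( E )] ptr=6 lookahead=+ remaining=[+ id / id ) $]
Step 12: reduce F->( E ). Stack=[( T * F] ptr=6 lookahead=+ remaining=[+ id / id ) $]
Step 13: reduce T->T * F. Stack=[( T] ptr=6 lookahead=+ remaining=[+ id / id ) $]
Step 14: reduce E->T. Stack=[( E] ptr=6 lookahead=+ remaining=[+ id / id ) $]
Step 15: shift +. Stack=[( E +] ptr=7 lookahead=id remaining=[id / id ) $]
Step 16: shift id. Stack=[( E + id] ptr=8 lookahead=/ remaining=[/ id ) $]
Step 17: reduce F->id. Stack=[( E + F] ptr=8 lookahead=/ remaining=[/ id ) $]
Step 18: reduce T->F. Stack=[( E + T] ptr=8 lookahead=/ remaining=[/ id ) $]
Step 19: shift /. Stack=[( E + T /] ptr=9 lookahead=id remaining=[id ) $]
Step 20: shift id. Stack=[( E + T / id] ptr=10 lookahead=) remaining=[) $]
Step 21: reduce F->id. Stack=[( E + T / F] ptr=10 lookahead=) remaining=[) $]
Step 22: reduce T->T / F. Stack=[( E + T] ptr=10 lookahead=) remaining=[) $]
Step 23: reduce E->E + T. Stack=[( E] ptr=10 lookahead=) remaining=[) $]
Step 24: shift ). Stack=[( E )] ptr=11 lookahead=$ remaining=[$]
Step 25: reduce F->( E ). Stack=[F] ptr=11 lookahead=$ remaining=[$]
Step 26: reduce T->F. Stack=[T] ptr=11 lookahead=$ remaining=[$]
Step 27: reduce E->T. Stack=[E] ptr=11 lookahead=$ remaining=[$]
Step 28: accept. Stack=[E] ptr=11 lookahead=$ remaining=[$]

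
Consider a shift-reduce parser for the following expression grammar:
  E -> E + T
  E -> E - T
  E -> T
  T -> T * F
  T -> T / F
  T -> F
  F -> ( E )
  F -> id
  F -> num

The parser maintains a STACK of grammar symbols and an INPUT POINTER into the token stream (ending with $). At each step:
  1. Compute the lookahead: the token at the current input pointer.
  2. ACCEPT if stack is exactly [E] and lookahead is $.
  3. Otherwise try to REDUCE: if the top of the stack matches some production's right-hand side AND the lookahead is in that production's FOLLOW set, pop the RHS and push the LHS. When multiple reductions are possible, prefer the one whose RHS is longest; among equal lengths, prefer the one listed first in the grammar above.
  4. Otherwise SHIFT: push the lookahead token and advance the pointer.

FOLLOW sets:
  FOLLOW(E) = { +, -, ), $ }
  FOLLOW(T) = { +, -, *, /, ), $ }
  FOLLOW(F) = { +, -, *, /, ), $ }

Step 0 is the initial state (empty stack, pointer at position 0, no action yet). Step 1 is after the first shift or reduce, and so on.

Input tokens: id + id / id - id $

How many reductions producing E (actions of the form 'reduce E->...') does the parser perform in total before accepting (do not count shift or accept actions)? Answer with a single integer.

Step 1: shift id. Stack=[id] ptr=1 lookahead=+ remaining=[+ id / id - id $]
Step 2: reduce F->id. Stack=[F] ptr=1 lookahead=+ remaining=[+ id / id - id $]
Step 3: reduce T->F. Stack=[T] ptr=1 lookahead=+ remaining=[+ id / id - id $]
Step 4: reduce E->T. Stack=[E] ptr=1 lookahead=+ remaining=[+ id / id - id $]
Step 5: shift +. Stack=[E +] ptr=2 lookahead=id remaining=[id / id - id $]
Step 6: shift id. Stack=[E + id] ptr=3 lookahead=/ remaining=[/ id - id $]
Step 7: reduce F->id. Stack=[E + F] ptr=3 lookahead=/ remaining=[/ id - id $]
Step 8: reduce T->F. Stack=[E + T] ptr=3 lookahead=/ remaining=[/ id - id $]
Step 9: shift /. Stack=[E + T /] ptr=4 lookahead=id remaining=[id - id $]
Step 10: shift id. Stack=[E + T / id] ptr=5 lookahead=- remaining=[- id $]
Step 11: reduce F->id. Stack=[E + T / F] ptr=5 lookahead=- remaining=[- id $]
Step 12: reduce T->T / F. Stack=[E + T] ptr=5 lookahead=- remaining=[- id $]
Step 13: reduce E->E + T. Stack=[E] ptr=5 lookahead=- remaining=[- id $]
Step 14: shift -. Stack=[E -] ptr=6 lookahead=id remaining=[id $]
Step 15: shift id. Stack=[E - id] ptr=7 lookahead=$ remaining=[$]
Step 16: reduce F->id. Stack=[E - F] ptr=7 lookahead=$ remaining=[$]
Step 17: reduce T->F. Stack=[E - T] ptr=7 lookahead=$ remaining=[$]
Step 18: reduce E->E - T. Stack=[E] ptr=7 lookahead=$ remaining=[$]
Step 19: accept. Stack=[E] ptr=7 lookahead=$ remaining=[$]

Answer: 3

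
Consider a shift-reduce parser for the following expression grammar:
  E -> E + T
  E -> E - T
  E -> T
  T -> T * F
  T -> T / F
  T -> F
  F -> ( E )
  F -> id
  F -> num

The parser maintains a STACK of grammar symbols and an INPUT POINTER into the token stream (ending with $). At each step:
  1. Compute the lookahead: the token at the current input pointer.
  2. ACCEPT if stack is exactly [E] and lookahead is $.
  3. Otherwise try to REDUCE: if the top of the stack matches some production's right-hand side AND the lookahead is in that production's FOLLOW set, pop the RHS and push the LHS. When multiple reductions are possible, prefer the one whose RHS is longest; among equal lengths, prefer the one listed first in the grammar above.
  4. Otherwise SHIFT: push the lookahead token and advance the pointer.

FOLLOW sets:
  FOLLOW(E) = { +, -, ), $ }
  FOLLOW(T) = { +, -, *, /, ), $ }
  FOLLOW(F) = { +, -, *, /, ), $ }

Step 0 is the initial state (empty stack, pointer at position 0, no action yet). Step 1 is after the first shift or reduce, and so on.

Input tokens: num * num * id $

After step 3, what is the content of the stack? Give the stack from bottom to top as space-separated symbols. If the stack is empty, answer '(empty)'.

Step 1: shift num. Stack=[num] ptr=1 lookahead=* remaining=[* num * id $]
Step 2: reduce F->num. Stack=[F] ptr=1 lookahead=* remaining=[* num * id $]
Step 3: reduce T->F. Stack=[T] ptr=1 lookahead=* remaining=[* num * id $]

Answer: T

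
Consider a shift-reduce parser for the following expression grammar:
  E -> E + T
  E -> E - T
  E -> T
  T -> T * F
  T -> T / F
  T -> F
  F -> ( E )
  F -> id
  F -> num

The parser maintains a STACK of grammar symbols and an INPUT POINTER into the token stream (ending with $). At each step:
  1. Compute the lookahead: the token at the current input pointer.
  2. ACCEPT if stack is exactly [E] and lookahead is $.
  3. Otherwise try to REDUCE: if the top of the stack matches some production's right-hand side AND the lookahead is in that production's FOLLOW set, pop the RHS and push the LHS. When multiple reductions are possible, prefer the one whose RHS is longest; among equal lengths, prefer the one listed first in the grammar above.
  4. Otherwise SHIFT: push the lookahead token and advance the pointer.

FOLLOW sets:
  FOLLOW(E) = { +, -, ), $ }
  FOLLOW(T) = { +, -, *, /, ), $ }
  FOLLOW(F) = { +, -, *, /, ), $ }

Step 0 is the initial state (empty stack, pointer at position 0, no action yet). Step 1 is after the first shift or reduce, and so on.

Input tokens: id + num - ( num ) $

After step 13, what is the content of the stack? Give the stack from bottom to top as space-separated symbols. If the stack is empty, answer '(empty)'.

Step 1: shift id. Stack=[id] ptr=1 lookahead=+ remaining=[+ num - ( num ) $]
Step 2: reduce F->id. Stack=[F] ptr=1 lookahead=+ remaining=[+ num - ( num ) $]
Step 3: reduce T->F. Stack=[T] ptr=1 lookahead=+ remaining=[+ num - ( num ) $]
Step 4: reduce E->T. Stack=[E] ptr=1 lookahead=+ remaining=[+ num - ( num ) $]
Step 5: shift +. Stack=[E +] ptr=2 lookahead=num remaining=[num - ( num ) $]
Step 6: shift num. Stack=[E + num] ptr=3 lookahead=- remaining=[- ( num ) $]
Step 7: reduce F->num. Stack=[E + F] ptr=3 lookahead=- remaining=[- ( num ) $]
Step 8: reduce T->F. Stack=[E + T] ptr=3 lookahead=- remaining=[- ( num ) $]
Step 9: reduce E->E + T. Stack=[E] ptr=3 lookahead=- remaining=[- ( num ) $]
Step 10: shift -. Stack=[E -] ptr=4 lookahead=( remaining=[( num ) $]
Step 11: shift (. Stack=[E - (] ptr=5 lookahead=num remaining=[num ) $]
Step 12: shift num. Stack=[E - ( num] ptr=6 lookahead=) remaining=[) $]
Step 13: reduce F->num. Stack=[E - ( F] ptr=6 lookahead=) remaining=[) $]

Answer: E - ( F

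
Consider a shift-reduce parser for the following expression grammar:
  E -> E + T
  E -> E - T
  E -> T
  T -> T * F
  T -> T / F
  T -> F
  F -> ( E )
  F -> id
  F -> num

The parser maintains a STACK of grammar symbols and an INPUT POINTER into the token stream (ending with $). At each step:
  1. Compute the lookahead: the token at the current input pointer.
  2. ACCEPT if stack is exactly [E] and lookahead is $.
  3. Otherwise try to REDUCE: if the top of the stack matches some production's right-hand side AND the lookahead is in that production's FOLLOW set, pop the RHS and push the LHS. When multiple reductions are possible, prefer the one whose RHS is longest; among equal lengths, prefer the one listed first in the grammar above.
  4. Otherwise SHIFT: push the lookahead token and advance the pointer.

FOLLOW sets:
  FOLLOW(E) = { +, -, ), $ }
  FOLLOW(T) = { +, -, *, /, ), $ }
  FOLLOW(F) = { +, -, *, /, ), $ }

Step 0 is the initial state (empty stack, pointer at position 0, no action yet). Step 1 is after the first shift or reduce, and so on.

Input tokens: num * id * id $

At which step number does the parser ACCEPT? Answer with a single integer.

Answer: 13

Derivation:
Step 1: shift num. Stack=[num] ptr=1 lookahead=* remaining=[* id * id $]
Step 2: reduce F->num. Stack=[F] ptr=1 lookahead=* remaining=[* id * id $]
Step 3: reduce T->F. Stack=[T] ptr=1 lookahead=* remaining=[* id * id $]
Step 4: shift *. Stack=[T *] ptr=2 lookahead=id remaining=[id * id $]
Step 5: shift id. Stack=[T * id] ptr=3 lookahead=* remaining=[* id $]
Step 6: reduce F->id. Stack=[T * F] ptr=3 lookahead=* remaining=[* id $]
Step 7: reduce T->T * F. Stack=[T] ptr=3 lookahead=* remaining=[* id $]
Step 8: shift *. Stack=[T *] ptr=4 lookahead=id remaining=[id $]
Step 9: shift id. Stack=[T * id] ptr=5 lookahead=$ remaining=[$]
Step 10: reduce F->id. Stack=[T * F] ptr=5 lookahead=$ remaining=[$]
Step 11: reduce T->T * F. Stack=[T] ptr=5 lookahead=$ remaining=[$]
Step 12: reduce E->T. Stack=[E] ptr=5 lookahead=$ remaining=[$]
Step 13: accept. Stack=[E] ptr=5 lookahead=$ remaining=[$]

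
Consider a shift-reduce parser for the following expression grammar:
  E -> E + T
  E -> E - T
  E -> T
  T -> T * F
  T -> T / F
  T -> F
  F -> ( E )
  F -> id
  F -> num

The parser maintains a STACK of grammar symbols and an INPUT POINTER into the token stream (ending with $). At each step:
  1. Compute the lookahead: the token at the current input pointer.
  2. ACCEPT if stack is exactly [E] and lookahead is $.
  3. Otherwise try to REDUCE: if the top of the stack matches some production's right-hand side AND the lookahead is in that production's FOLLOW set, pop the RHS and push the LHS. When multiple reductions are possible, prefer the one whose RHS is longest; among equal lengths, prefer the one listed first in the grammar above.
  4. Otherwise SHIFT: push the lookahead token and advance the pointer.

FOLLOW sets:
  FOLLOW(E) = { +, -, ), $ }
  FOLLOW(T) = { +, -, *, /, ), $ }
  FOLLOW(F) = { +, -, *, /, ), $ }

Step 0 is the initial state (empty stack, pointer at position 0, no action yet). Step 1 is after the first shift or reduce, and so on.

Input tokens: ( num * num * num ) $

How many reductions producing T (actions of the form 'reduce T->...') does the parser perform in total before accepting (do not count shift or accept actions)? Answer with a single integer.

Answer: 4

Derivation:
Step 1: shift (. Stack=[(] ptr=1 lookahead=num remaining=[num * num * num ) $]
Step 2: shift num. Stack=[( num] ptr=2 lookahead=* remaining=[* num * num ) $]
Step 3: reduce F->num. Stack=[( F] ptr=2 lookahead=* remaining=[* num * num ) $]
Step 4: reduce T->F. Stack=[( T] ptr=2 lookahead=* remaining=[* num * num ) $]
Step 5: shift *. Stack=[( T *] ptr=3 lookahead=num remaining=[num * num ) $]
Step 6: shift num. Stack=[( T * num] ptr=4 lookahead=* remaining=[* num ) $]
Step 7: reduce F->num. Stack=[( T * F] ptr=4 lookahead=* remaining=[* num ) $]
Step 8: reduce T->T * F. Stack=[( T] ptr=4 lookahead=* remaining=[* num ) $]
Step 9: shift *. Stack=[( T *] ptr=5 lookahead=num remaining=[num ) $]
Step 10: shift num. Stack=[( T * num] ptr=6 lookahead=) remaining=[) $]
Step 11: reduce F->num. Stack=[( T * F] ptr=6 lookahead=) remaining=[) $]
Step 12: reduce T->T * F. Stack=[( T] ptr=6 lookahead=) remaining=[) $]
Step 13: reduce E->T. Stack=[( E] ptr=6 lookahead=) remaining=[) $]
Step 14: shift ). Stack=[( E )] ptr=7 lookahead=$ remaining=[$]
Step 15: reduce F->( E ). Stack=[F] ptr=7 lookahead=$ remaining=[$]
Step 16: reduce T->F. Stack=[T] ptr=7 lookahead=$ remaining=[$]
Step 17: reduce E->T. Stack=[E] ptr=7 lookahead=$ remaining=[$]
Step 18: accept. Stack=[E] ptr=7 lookahead=$ remaining=[$]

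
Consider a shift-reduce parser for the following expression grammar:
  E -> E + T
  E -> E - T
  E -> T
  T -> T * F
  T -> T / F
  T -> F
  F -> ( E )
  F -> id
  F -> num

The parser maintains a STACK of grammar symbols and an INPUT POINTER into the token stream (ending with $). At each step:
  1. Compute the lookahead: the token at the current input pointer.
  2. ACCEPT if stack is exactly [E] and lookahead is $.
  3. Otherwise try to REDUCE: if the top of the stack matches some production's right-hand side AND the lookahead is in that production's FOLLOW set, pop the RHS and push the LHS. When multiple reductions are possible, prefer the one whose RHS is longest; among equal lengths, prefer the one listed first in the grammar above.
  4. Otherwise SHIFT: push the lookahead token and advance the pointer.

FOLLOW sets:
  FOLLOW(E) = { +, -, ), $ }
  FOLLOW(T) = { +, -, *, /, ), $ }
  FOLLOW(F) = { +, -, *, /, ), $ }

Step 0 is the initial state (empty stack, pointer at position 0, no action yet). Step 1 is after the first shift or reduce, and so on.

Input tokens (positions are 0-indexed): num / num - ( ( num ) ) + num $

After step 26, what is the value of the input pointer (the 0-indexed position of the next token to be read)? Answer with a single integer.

Step 1: shift num. Stack=[num] ptr=1 lookahead=/ remaining=[/ num - ( ( num ) ) + num $]
Step 2: reduce F->num. Stack=[F] ptr=1 lookahead=/ remaining=[/ num - ( ( num ) ) + num $]
Step 3: reduce T->F. Stack=[T] ptr=1 lookahead=/ remaining=[/ num - ( ( num ) ) + num $]
Step 4: shift /. Stack=[T /] ptr=2 lookahead=num remaining=[num - ( ( num ) ) + num $]
Step 5: shift num. Stack=[T / num] ptr=3 lookahead=- remaining=[- ( ( num ) ) + num $]
Step 6: reduce F->num. Stack=[T / F] ptr=3 lookahead=- remaining=[- ( ( num ) ) + num $]
Step 7: reduce T->T / F. Stack=[T] ptr=3 lookahead=- remaining=[- ( ( num ) ) + num $]
Step 8: reduce E->T. Stack=[E] ptr=3 lookahead=- remaining=[- ( ( num ) ) + num $]
Step 9: shift -. Stack=[E -] ptr=4 lookahead=( remaining=[( ( num ) ) + num $]
Step 10: shift (. Stack=[E - (] ptr=5 lookahead=( remaining=[( num ) ) + num $]
Step 11: shift (. Stack=[E - ( (] ptr=6 lookahead=num remaining=[num ) ) + num $]
Step 12: shift num. Stack=[E - ( ( num] ptr=7 lookahead=) remaining=[) ) + num $]
Step 13: reduce F->num. Stack=[E - ( ( F] ptr=7 lookahead=) remaining=[) ) + num $]
Step 14: reduce T->F. Stack=[E - ( ( T] ptr=7 lookahead=) remaining=[) ) + num $]
Step 15: reduce E->T. Stack=[E - ( ( E] ptr=7 lookahead=) remaining=[) ) + num $]
Step 16: shift ). Stack=[E - ( ( E )] ptr=8 lookahead=) remaining=[) + num $]
Step 17: reduce F->( E ). Stack=[E - ( F] ptr=8 lookahead=) remaining=[) + num $]
Step 18: reduce T->F. Stack=[E - ( T] ptr=8 lookahead=) remaining=[) + num $]
Step 19: reduce E->T. Stack=[E - ( E] ptr=8 lookahead=) remaining=[) + num $]
Step 20: shift ). Stack=[E - ( E )] ptr=9 lookahead=+ remaining=[+ num $]
Step 21: reduce F->( E ). Stack=[E - F] ptr=9 lookahead=+ remaining=[+ num $]
Step 22: reduce T->F. Stack=[E - T] ptr=9 lookahead=+ remaining=[+ num $]
Step 23: reduce E->E - T. Stack=[E] ptr=9 lookahead=+ remaining=[+ num $]
Step 24: shift +. Stack=[E +] ptr=10 lookahead=num remaining=[num $]
Step 25: shift num. Stack=[E + num] ptr=11 lookahead=$ remaining=[$]
Step 26: reduce F->num. Stack=[E + F] ptr=11 lookahead=$ remaining=[$]

Answer: 11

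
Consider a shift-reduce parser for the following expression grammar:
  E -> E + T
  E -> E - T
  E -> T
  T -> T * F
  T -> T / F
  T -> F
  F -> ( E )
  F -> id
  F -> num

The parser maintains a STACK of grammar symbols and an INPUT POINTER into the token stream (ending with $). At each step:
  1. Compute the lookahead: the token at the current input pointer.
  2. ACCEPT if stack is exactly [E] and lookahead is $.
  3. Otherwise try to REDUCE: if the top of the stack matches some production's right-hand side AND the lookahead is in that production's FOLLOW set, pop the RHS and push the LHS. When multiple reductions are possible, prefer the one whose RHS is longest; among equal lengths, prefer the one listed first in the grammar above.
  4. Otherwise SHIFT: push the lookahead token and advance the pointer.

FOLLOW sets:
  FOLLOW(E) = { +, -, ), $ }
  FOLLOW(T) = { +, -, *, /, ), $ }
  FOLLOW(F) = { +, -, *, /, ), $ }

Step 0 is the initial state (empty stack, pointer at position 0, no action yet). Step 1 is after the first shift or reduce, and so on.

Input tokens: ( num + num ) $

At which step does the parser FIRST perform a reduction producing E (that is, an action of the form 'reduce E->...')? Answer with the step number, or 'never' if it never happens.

Step 1: shift (. Stack=[(] ptr=1 lookahead=num remaining=[num + num ) $]
Step 2: shift num. Stack=[( num] ptr=2 lookahead=+ remaining=[+ num ) $]
Step 3: reduce F->num. Stack=[( F] ptr=2 lookahead=+ remaining=[+ num ) $]
Step 4: reduce T->F. Stack=[( T] ptr=2 lookahead=+ remaining=[+ num ) $]
Step 5: reduce E->T. Stack=[( E] ptr=2 lookahead=+ remaining=[+ num ) $]

Answer: 5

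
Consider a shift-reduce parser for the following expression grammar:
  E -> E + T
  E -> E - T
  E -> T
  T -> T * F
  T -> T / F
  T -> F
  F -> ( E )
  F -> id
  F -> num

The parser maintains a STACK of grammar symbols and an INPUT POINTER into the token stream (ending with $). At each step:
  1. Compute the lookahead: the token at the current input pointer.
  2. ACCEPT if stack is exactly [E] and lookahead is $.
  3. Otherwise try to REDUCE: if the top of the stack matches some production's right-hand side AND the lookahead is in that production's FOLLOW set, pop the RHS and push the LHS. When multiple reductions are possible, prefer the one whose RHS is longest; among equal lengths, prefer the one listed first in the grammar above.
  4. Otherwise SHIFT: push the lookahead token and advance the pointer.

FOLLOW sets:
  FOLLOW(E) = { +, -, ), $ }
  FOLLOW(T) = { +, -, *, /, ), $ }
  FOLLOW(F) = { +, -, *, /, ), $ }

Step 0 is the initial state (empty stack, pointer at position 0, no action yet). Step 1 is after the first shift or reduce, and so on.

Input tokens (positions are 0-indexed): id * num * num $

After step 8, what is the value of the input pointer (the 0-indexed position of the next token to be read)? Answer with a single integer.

Step 1: shift id. Stack=[id] ptr=1 lookahead=* remaining=[* num * num $]
Step 2: reduce F->id. Stack=[F] ptr=1 lookahead=* remaining=[* num * num $]
Step 3: reduce T->F. Stack=[T] ptr=1 lookahead=* remaining=[* num * num $]
Step 4: shift *. Stack=[T *] ptr=2 lookahead=num remaining=[num * num $]
Step 5: shift num. Stack=[T * num] ptr=3 lookahead=* remaining=[* num $]
Step 6: reduce F->num. Stack=[T * F] ptr=3 lookahead=* remaining=[* num $]
Step 7: reduce T->T * F. Stack=[T] ptr=3 lookahead=* remaining=[* num $]
Step 8: shift *. Stack=[T *] ptr=4 lookahead=num remaining=[num $]

Answer: 4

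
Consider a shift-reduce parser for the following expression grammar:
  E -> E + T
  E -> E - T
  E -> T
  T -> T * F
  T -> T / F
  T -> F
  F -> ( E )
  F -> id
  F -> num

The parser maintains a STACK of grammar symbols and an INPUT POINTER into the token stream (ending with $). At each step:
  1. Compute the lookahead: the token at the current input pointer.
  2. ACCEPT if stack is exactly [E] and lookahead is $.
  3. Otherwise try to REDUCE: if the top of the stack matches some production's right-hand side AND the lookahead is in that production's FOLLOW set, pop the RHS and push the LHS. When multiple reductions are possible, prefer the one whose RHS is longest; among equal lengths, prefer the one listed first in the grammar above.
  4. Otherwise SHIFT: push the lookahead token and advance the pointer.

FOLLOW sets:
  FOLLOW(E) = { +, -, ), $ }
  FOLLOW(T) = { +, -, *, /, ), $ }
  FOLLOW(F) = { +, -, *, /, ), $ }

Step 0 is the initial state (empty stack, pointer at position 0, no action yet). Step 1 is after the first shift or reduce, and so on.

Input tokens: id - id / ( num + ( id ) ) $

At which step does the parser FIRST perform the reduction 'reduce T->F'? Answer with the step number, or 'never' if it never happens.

Answer: 3

Derivation:
Step 1: shift id. Stack=[id] ptr=1 lookahead=- remaining=[- id / ( num + ( id ) ) $]
Step 2: reduce F->id. Stack=[F] ptr=1 lookahead=- remaining=[- id / ( num + ( id ) ) $]
Step 3: reduce T->F. Stack=[T] ptr=1 lookahead=- remaining=[- id / ( num + ( id ) ) $]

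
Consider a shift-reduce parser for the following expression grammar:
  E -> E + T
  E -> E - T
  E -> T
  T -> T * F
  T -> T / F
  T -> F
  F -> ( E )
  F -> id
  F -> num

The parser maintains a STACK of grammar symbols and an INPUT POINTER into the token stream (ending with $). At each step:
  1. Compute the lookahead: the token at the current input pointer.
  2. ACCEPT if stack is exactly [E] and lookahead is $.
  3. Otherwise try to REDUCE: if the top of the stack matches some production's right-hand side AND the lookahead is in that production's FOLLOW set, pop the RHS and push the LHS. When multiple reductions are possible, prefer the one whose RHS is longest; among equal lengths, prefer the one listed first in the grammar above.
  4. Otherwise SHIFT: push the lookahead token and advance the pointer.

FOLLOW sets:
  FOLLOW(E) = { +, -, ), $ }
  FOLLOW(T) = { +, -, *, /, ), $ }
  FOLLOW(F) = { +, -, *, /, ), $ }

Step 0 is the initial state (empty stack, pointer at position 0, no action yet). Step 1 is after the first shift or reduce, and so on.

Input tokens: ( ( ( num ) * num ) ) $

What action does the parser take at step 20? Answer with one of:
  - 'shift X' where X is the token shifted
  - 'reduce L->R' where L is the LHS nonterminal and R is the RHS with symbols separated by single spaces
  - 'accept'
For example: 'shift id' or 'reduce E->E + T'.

Answer: shift )

Derivation:
Step 1: shift (. Stack=[(] ptr=1 lookahead=( remaining=[( ( num ) * num ) ) $]
Step 2: shift (. Stack=[( (] ptr=2 lookahead=( remaining=[( num ) * num ) ) $]
Step 3: shift (. Stack=[( ( (] ptr=3 lookahead=num remaining=[num ) * num ) ) $]
Step 4: shift num. Stack=[( ( ( num] ptr=4 lookahead=) remaining=[) * num ) ) $]
Step 5: reduce F->num. Stack=[( ( ( F] ptr=4 lookahead=) remaining=[) * num ) ) $]
Step 6: reduce T->F. Stack=[( ( ( T] ptr=4 lookahead=) remaining=[) * num ) ) $]
Step 7: reduce E->T. Stack=[( ( ( E] ptr=4 lookahead=) remaining=[) * num ) ) $]
Step 8: shift ). Stack=[( ( ( E )] ptr=5 lookahead=* remaining=[* num ) ) $]
Step 9: reduce F->( E ). Stack=[( ( F] ptr=5 lookahead=* remaining=[* num ) ) $]
Step 10: reduce T->F. Stack=[( ( T] ptr=5 lookahead=* remaining=[* num ) ) $]
Step 11: shift *. Stack=[( ( T *] ptr=6 lookahead=num remaining=[num ) ) $]
Step 12: shift num. Stack=[( ( T * num] ptr=7 lookahead=) remaining=[) ) $]
Step 13: reduce F->num. Stack=[( ( T * F] ptr=7 lookahead=) remaining=[) ) $]
Step 14: reduce T->T * F. Stack=[( ( T] ptr=7 lookahead=) remaining=[) ) $]
Step 15: reduce E->T. Stack=[( ( E] ptr=7 lookahead=) remaining=[) ) $]
Step 16: shift ). Stack=[( ( E )] ptr=8 lookahead=) remaining=[) $]
Step 17: reduce F->( E ). Stack=[( F] ptr=8 lookahead=) remaining=[) $]
Step 18: reduce T->F. Stack=[( T] ptr=8 lookahead=) remaining=[) $]
Step 19: reduce E->T. Stack=[( E] ptr=8 lookahead=) remaining=[) $]
Step 20: shift ). Stack=[( E )] ptr=9 lookahead=$ remaining=[$]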